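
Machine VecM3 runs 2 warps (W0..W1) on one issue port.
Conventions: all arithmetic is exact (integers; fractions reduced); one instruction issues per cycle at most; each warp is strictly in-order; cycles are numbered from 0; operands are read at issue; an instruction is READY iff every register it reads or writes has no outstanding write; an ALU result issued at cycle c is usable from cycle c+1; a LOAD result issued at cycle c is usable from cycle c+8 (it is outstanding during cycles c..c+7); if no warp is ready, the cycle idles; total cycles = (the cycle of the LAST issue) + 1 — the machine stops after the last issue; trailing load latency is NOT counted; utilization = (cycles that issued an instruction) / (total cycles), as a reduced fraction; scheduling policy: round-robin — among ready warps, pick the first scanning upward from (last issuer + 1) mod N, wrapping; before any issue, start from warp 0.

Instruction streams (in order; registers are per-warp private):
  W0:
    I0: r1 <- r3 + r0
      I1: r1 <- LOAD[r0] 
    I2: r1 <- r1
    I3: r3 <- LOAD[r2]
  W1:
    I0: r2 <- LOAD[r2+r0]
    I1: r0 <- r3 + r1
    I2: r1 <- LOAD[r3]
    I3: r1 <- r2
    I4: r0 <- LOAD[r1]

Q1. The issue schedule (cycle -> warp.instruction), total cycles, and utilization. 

cycle 0: W0.I0
cycle 1: W1.I0
cycle 2: W0.I1
cycle 3: W1.I1
cycle 4: W1.I2
cycle 5: idle
cycle 6: idle
cycle 7: idle
cycle 8: idle
cycle 9: idle
cycle 10: W0.I2
cycle 11: W0.I3
cycle 12: W1.I3
cycle 13: W1.I4

Answer: 14 cycles, utilization 9/14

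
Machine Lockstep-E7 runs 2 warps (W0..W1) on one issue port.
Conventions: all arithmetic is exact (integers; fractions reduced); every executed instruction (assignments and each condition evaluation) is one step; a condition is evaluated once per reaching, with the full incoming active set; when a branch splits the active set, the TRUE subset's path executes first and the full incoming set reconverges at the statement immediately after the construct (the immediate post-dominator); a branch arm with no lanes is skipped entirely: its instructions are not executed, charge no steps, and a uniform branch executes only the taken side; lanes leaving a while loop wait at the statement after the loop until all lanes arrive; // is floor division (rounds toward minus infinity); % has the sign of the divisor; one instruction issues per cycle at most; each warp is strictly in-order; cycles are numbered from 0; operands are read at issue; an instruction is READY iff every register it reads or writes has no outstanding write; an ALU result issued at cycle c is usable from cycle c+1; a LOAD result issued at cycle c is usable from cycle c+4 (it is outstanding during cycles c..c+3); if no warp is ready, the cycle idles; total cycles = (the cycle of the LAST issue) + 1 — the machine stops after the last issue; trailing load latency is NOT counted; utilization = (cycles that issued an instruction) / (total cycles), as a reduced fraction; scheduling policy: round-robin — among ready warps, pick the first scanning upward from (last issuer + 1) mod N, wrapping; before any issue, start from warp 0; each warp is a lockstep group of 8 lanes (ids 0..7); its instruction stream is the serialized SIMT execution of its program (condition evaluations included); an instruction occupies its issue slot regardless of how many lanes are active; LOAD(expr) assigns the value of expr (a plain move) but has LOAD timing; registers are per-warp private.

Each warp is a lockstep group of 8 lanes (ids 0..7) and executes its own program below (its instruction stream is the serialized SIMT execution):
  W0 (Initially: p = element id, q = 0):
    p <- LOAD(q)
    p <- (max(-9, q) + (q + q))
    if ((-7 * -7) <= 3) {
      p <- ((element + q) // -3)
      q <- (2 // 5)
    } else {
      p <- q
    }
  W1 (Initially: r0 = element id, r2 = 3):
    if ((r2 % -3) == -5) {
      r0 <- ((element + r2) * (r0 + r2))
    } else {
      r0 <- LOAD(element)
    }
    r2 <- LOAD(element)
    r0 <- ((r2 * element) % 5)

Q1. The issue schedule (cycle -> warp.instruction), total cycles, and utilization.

cycle 0: W0.I0
cycle 1: W1.I0
cycle 2: W1.I1
cycle 3: W1.I2
cycle 4: W0.I1
cycle 5: W0.I2
cycle 6: W0.I3
cycle 7: W1.I3

Answer: 8 cycles, utilization 1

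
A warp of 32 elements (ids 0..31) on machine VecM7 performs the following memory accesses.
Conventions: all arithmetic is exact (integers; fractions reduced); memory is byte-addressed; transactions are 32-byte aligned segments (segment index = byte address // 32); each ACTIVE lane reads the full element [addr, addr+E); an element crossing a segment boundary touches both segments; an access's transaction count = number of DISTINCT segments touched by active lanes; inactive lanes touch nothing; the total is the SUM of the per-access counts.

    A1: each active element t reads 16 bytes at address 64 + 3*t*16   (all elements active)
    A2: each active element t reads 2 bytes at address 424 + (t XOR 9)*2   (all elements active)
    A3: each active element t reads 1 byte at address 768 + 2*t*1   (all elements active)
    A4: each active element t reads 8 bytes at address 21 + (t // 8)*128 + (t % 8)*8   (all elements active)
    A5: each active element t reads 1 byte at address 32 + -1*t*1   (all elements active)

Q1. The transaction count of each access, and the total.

A1: 32 transactions
A2: 3 transactions
A3: 2 transactions
A4: 12 transactions
A5: 2 transactions

Answer: 32,3,2,12,2; total 51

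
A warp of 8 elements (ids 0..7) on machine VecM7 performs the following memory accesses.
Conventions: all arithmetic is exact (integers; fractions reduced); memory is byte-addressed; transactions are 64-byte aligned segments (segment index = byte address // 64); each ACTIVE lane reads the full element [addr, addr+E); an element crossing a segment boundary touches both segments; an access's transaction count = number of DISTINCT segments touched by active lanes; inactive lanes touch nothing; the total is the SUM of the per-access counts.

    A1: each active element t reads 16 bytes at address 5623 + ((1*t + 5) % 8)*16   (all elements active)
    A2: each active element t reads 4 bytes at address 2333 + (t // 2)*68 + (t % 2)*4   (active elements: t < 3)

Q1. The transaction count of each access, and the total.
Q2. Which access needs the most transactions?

A1: 3 transactions
A2: 2 transactions

Answer: 3,2; total 5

Answer: A1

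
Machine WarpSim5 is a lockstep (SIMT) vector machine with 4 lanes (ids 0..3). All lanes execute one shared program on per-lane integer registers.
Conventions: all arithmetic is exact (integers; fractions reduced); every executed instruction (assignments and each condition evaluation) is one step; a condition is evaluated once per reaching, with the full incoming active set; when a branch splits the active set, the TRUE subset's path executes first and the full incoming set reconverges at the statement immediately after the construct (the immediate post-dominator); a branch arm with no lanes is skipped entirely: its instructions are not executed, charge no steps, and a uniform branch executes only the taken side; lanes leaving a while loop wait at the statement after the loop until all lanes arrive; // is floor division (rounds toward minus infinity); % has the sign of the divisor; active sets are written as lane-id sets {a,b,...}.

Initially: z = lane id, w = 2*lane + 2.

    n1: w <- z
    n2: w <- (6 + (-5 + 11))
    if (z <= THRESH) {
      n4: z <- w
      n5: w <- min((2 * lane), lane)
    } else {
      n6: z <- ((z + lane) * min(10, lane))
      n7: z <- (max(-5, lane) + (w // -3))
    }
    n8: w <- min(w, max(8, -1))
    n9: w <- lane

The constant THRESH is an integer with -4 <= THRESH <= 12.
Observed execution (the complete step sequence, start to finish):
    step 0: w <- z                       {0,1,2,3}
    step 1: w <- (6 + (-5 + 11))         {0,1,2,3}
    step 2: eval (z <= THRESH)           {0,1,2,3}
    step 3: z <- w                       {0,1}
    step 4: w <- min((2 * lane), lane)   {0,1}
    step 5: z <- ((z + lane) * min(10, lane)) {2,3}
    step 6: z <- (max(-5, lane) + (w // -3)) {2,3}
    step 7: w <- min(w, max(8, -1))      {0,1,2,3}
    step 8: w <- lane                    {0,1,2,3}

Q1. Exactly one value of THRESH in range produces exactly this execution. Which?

Answer: THRESH = 1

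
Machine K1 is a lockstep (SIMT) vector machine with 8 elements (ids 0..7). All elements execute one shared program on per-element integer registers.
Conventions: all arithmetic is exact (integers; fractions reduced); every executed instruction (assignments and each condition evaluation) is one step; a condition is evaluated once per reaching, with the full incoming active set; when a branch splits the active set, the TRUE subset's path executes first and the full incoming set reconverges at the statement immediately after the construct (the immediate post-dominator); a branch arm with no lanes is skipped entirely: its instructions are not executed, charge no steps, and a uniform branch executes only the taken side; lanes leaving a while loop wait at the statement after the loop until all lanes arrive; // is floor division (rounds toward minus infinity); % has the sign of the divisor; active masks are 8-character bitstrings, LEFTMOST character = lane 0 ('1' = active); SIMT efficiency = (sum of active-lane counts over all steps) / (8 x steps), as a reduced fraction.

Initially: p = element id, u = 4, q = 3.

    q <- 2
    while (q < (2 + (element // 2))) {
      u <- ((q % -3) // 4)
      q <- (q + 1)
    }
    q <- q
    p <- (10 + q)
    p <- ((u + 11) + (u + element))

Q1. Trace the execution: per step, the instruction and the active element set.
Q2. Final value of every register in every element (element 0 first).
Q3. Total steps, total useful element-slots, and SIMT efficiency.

step 0: q <- 2                       11111111
step 1: eval (q < (2 + (element // 2))) 11111111
step 2: u <- ((q % -3) // 4)         00111111
step 3: q <- (q + 1)                 00111111
step 4: eval (q < (2 + (element // 2))) 00111111
step 5: u <- ((q % -3) // 4)         00001111
step 6: q <- (q + 1)                 00001111
step 7: eval (q < (2 + (element // 2))) 00001111
step 8: u <- ((q % -3) // 4)         00000011
step 9: q <- (q + 1)                 00000011
step 10: eval (q < (2 + (element // 2))) 00000011
step 11: q <- q                       11111111
step 12: p <- (10 + q)                11111111
step 13: p <- ((u + 11) + (u + element)) 11111111

Answer: 14 steps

p: 19,20,11,12,15,16,15,16
u: 4,4,-1,-1,0,0,-1,-1
q: 2,2,3,3,4,4,5,5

steps = 14; useful = 76; efficiency = 76/112 = 19/28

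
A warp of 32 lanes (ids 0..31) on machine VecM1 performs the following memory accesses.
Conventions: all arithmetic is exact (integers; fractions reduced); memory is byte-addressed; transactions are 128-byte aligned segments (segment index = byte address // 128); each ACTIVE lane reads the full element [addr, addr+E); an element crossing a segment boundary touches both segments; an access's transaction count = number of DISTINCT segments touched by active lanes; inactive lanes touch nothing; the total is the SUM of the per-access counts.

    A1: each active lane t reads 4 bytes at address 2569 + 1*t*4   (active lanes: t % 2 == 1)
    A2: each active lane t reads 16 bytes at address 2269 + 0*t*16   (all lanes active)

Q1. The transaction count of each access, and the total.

A1: 2 transactions
A2: 1 transaction

Answer: 2,1; total 3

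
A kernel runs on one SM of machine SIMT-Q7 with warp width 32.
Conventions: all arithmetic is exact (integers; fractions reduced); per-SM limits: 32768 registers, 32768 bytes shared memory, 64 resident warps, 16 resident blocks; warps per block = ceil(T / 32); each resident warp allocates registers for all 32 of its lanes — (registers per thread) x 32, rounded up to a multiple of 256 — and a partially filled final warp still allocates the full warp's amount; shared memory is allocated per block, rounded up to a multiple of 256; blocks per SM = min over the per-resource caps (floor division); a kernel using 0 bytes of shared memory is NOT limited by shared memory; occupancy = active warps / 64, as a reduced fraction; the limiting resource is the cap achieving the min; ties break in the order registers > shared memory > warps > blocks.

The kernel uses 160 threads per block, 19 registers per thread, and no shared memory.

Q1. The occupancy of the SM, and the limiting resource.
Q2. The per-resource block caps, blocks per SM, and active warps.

Answer: occupancy 5/8, limited by registers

registers: 8 blocks
shared memory: no limit (kernel uses none)
warps: 12 blocks
blocks: 16 blocks

Answer: 8 blocks, 40 active warps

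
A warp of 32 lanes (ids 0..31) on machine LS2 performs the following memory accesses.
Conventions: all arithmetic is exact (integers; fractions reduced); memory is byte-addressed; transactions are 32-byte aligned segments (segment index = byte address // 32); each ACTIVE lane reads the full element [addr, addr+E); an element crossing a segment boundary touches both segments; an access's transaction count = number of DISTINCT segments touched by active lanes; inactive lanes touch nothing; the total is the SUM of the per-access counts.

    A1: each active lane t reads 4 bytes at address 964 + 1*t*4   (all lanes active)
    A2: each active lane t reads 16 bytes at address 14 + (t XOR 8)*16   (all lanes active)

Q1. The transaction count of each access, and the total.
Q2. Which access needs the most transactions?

A1: 5 transactions
A2: 17 transactions

Answer: 5,17; total 22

Answer: A2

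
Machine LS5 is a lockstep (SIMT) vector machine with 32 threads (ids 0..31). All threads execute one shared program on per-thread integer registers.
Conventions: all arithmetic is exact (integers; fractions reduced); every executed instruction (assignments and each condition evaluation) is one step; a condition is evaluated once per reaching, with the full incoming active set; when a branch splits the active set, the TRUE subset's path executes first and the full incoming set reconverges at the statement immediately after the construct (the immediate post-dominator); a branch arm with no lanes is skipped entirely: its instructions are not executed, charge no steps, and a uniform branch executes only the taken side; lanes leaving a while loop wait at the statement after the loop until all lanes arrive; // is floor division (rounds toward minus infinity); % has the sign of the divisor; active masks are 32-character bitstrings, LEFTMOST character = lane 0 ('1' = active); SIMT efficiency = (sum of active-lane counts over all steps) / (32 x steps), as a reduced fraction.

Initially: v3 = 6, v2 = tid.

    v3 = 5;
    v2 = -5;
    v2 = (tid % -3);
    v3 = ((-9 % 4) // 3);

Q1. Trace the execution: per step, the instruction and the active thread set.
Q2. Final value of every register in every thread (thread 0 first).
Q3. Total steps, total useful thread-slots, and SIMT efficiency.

step 0: v3 <- 5                      11111111111111111111111111111111
step 1: v2 <- -5                     11111111111111111111111111111111
step 2: v2 <- (tid % -3)             11111111111111111111111111111111
step 3: v3 <- ((-9 % 4) // 3)        11111111111111111111111111111111

Answer: 4 steps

v3: 1,1,1,1,1,1,1,1,1,1,1,1,1,1,1,1,1,1,1,1,1,1,1,1,1,1,1,1,1,1,1,1
v2: 0,-2,-1,0,-2,-1,0,-2,-1,0,-2,-1,0,-2,-1,0,-2,-1,0,-2,-1,0,-2,-1,0,-2,-1,0,-2,-1,0,-2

steps = 4; useful = 128; efficiency = 128/128 = 1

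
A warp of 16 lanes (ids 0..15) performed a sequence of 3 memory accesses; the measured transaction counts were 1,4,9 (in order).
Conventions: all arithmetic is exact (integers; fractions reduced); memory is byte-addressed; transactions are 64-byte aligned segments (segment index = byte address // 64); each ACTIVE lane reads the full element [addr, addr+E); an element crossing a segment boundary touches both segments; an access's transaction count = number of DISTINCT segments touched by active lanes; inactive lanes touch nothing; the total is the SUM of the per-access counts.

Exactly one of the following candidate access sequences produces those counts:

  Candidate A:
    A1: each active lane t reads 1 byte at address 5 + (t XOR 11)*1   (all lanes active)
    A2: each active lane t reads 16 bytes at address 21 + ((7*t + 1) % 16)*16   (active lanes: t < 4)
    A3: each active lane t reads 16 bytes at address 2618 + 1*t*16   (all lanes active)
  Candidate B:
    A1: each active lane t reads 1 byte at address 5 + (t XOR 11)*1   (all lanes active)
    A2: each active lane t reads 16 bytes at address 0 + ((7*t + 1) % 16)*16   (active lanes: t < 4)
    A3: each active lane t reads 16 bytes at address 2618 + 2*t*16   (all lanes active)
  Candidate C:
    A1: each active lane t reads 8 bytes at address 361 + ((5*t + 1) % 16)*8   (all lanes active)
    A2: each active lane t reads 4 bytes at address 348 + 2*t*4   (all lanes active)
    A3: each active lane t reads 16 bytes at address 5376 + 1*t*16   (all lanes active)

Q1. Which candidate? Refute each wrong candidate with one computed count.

A: A3 gives 5 transactions, not 9
C: A1 gives 3 transactions, not 1
B: all counts match (1,4,9)

Answer: B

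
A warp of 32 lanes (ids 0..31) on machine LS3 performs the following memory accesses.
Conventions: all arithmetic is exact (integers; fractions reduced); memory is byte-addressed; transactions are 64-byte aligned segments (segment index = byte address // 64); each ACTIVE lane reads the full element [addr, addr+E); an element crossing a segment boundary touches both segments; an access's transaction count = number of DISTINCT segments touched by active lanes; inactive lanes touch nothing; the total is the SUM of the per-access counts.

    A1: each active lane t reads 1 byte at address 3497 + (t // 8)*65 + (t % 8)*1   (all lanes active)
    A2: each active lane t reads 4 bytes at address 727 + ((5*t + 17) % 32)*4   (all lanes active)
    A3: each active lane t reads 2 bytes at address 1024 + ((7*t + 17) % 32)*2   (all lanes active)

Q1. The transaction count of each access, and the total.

A1: 4 transactions
A2: 3 transactions
A3: 1 transaction

Answer: 4,3,1; total 8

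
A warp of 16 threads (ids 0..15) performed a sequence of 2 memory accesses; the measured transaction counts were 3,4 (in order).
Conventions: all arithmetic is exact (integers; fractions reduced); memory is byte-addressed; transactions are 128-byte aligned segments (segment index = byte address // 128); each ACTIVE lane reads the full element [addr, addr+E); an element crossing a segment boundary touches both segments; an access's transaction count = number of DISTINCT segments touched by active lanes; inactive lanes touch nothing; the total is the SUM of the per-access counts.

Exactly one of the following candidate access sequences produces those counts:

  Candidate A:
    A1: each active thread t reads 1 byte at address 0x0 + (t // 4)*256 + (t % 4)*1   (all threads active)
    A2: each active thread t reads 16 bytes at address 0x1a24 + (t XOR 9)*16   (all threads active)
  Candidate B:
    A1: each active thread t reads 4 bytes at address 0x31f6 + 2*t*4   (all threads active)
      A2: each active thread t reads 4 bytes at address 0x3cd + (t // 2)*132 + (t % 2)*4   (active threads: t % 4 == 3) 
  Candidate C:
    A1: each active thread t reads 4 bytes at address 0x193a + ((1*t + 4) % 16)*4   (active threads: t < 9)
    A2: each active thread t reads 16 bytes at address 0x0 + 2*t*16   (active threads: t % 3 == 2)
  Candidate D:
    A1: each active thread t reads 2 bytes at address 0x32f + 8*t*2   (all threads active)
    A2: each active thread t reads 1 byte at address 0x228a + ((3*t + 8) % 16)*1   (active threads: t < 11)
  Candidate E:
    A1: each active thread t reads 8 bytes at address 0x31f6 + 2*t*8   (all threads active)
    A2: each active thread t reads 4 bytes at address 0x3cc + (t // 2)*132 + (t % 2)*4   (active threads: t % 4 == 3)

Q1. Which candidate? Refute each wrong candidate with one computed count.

A: A1 gives 4 transactions, not 3
B: A1 gives 2 transactions, not 3
C: A1 gives 1 transaction, not 3
D: A2 gives 1 transaction, not 4
E: all counts match (3,4)

Answer: E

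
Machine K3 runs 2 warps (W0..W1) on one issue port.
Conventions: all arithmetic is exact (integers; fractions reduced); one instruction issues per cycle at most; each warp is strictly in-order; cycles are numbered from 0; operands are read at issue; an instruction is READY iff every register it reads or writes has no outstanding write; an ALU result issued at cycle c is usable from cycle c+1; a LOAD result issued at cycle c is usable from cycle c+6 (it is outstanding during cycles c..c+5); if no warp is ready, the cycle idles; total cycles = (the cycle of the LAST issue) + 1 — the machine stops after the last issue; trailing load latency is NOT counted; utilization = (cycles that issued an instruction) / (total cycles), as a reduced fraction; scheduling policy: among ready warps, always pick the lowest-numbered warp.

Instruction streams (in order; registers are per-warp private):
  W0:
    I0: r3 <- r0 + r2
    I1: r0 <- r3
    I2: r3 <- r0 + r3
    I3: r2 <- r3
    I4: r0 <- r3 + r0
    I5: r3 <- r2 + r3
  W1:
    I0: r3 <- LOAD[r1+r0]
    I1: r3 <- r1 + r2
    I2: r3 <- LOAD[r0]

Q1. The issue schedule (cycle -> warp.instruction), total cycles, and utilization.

cycle 0: W0.I0
cycle 1: W0.I1
cycle 2: W0.I2
cycle 3: W0.I3
cycle 4: W0.I4
cycle 5: W0.I5
cycle 6: W1.I0
cycle 7: idle
cycle 8: idle
cycle 9: idle
cycle 10: idle
cycle 11: idle
cycle 12: W1.I1
cycle 13: W1.I2

Answer: 14 cycles, utilization 9/14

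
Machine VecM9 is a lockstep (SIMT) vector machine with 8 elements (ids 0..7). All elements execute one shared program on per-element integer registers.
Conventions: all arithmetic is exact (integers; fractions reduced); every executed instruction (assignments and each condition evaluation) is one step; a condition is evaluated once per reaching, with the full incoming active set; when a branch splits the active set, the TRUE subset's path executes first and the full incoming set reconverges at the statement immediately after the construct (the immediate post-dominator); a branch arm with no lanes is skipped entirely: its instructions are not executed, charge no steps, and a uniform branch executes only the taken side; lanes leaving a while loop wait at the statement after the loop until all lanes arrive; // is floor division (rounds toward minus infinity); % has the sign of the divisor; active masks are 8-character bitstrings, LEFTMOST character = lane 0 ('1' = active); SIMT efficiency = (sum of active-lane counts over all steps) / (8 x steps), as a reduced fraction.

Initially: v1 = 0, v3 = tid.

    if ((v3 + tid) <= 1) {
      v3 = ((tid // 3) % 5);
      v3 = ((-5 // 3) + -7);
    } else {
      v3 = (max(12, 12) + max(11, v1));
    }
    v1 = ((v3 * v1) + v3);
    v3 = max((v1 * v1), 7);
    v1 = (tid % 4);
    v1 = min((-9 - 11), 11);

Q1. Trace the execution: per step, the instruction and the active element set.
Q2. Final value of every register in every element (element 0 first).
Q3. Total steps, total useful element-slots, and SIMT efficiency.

step 0: eval ((v3 + tid) <= 1)       11111111
step 1: v3 <- ((tid // 3) % 5)       10000000
step 2: v3 <- ((-5 // 3) + -7)       10000000
step 3: v3 <- (max(12, 12) + max(11, v1)) 01111111
step 4: v1 <- ((v3 * v1) + v3)       11111111
step 5: v3 <- max((v1 * v1), 7)      11111111
step 6: v1 <- (tid % 4)              11111111
step 7: v1 <- min((-9 - 11), 11)     11111111

Answer: 8 steps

v1: -20,-20,-20,-20,-20,-20,-20,-20
v3: 81,529,529,529,529,529,529,529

steps = 8; useful = 49; efficiency = 49/64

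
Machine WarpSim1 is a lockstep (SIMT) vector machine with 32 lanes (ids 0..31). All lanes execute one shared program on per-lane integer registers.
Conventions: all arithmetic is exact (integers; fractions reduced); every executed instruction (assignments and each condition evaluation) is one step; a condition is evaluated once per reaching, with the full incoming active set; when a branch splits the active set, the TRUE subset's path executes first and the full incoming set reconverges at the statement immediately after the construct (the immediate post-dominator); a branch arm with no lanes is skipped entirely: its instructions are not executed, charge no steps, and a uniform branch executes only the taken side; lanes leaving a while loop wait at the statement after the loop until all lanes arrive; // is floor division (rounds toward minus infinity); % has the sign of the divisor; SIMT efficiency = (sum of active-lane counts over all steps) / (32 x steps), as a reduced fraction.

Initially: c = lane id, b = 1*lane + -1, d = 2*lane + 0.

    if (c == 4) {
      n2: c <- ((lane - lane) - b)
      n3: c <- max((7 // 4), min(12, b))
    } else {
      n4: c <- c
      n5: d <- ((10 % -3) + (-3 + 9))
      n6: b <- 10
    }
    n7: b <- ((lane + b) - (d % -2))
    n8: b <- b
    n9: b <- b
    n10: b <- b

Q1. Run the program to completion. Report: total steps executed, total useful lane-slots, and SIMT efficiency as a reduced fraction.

Answer: 10 steps, 255 useful, 51/64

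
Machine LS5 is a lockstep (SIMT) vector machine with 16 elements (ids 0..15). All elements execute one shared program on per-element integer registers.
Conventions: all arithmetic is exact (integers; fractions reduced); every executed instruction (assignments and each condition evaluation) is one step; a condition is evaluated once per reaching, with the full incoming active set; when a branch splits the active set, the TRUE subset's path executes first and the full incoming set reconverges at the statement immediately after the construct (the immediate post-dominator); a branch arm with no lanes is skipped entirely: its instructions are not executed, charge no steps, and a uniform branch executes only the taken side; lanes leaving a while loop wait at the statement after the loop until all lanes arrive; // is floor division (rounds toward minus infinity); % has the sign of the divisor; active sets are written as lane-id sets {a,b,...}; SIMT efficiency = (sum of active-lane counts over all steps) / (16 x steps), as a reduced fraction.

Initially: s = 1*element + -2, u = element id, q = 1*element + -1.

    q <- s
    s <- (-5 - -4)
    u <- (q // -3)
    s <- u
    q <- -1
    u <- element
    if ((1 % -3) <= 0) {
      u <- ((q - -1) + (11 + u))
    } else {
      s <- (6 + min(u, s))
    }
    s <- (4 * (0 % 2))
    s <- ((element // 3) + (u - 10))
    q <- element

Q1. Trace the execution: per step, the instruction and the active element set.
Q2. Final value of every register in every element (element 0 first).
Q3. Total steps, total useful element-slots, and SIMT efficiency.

step 0: q <- s                       {0,1,2,3,4,5,6,7,8,9,10,11,12,13,14,15}
step 1: s <- (-5 - -4)               {0,1,2,3,4,5,6,7,8,9,10,11,12,13,14,15}
step 2: u <- (q // -3)               {0,1,2,3,4,5,6,7,8,9,10,11,12,13,14,15}
step 3: s <- u                       {0,1,2,3,4,5,6,7,8,9,10,11,12,13,14,15}
step 4: q <- -1                      {0,1,2,3,4,5,6,7,8,9,10,11,12,13,14,15}
step 5: u <- element                 {0,1,2,3,4,5,6,7,8,9,10,11,12,13,14,15}
step 6: eval ((1 % -3) <= 0)         {0,1,2,3,4,5,6,7,8,9,10,11,12,13,14,15}
step 7: u <- ((q - -1) + (11 + u))   {0,1,2,3,4,5,6,7,8,9,10,11,12,13,14,15}
step 8: s <- (4 * (0 % 2))           {0,1,2,3,4,5,6,7,8,9,10,11,12,13,14,15}
step 9: s <- ((element // 3) + (u - 10)) {0,1,2,3,4,5,6,7,8,9,10,11,12,13,14,15}
step 10: q <- element                 {0,1,2,3,4,5,6,7,8,9,10,11,12,13,14,15}

Answer: 11 steps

s: 1,2,3,5,6,7,9,10,11,13,14,15,17,18,19,21
u: 11,12,13,14,15,16,17,18,19,20,21,22,23,24,25,26
q: 0,1,2,3,4,5,6,7,8,9,10,11,12,13,14,15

steps = 11; useful = 176; efficiency = 176/176 = 1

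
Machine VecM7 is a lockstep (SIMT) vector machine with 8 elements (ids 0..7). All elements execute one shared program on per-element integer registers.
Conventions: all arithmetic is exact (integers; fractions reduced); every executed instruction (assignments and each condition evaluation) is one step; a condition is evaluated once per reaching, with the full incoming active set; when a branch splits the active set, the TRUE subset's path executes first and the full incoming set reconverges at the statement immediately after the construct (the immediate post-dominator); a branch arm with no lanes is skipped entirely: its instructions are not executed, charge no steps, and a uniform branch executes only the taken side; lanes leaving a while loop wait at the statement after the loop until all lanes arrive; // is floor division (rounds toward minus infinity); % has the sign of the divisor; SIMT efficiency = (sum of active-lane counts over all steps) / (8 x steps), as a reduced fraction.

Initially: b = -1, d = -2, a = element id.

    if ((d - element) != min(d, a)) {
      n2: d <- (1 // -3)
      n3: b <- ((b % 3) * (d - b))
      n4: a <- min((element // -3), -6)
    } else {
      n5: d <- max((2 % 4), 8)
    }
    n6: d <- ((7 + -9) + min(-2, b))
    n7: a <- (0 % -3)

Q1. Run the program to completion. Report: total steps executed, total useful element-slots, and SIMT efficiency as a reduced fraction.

Answer: 7 steps, 46 useful, 23/28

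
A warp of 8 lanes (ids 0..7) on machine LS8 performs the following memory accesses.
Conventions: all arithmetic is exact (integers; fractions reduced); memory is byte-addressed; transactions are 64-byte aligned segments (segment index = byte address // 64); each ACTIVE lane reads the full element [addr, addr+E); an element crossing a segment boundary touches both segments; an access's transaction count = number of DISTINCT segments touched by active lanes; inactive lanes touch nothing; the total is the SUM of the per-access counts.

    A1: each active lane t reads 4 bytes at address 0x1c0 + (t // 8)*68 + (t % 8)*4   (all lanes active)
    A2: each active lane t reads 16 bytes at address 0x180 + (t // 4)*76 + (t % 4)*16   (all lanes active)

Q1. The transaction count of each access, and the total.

A1: 1 transaction
A2: 3 transactions

Answer: 1,3; total 4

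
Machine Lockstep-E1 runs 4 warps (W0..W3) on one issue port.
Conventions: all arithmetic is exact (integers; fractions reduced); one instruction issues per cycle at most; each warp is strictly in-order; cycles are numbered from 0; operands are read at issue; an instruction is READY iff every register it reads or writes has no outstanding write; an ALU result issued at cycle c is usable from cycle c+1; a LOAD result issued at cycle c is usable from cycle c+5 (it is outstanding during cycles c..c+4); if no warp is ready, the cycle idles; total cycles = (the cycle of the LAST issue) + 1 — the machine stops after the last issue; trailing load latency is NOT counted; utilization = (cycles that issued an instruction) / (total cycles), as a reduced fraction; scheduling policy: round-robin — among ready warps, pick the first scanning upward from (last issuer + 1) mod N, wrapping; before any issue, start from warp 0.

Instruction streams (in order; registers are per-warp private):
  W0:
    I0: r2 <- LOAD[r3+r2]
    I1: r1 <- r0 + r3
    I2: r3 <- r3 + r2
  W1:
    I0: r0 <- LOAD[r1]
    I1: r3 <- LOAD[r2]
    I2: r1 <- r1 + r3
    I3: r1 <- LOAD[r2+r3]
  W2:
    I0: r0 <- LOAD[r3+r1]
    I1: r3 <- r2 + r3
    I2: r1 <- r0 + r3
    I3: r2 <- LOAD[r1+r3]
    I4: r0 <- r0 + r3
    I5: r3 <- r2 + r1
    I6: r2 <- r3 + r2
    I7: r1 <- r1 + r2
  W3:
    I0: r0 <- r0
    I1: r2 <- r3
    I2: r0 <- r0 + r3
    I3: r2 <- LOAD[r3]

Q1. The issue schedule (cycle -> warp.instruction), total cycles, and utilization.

cycle 0: W0.I0
cycle 1: W1.I0
cycle 2: W2.I0
cycle 3: W3.I0
cycle 4: W0.I1
cycle 5: W1.I1
cycle 6: W2.I1
cycle 7: W3.I1
cycle 8: W0.I2
cycle 9: W2.I2
cycle 10: W3.I2
cycle 11: W1.I2
cycle 12: W2.I3
cycle 13: W3.I3
cycle 14: W1.I3
cycle 15: W2.I4
cycle 16: idle
cycle 17: W2.I5
cycle 18: W2.I6
cycle 19: W2.I7

Answer: 20 cycles, utilization 19/20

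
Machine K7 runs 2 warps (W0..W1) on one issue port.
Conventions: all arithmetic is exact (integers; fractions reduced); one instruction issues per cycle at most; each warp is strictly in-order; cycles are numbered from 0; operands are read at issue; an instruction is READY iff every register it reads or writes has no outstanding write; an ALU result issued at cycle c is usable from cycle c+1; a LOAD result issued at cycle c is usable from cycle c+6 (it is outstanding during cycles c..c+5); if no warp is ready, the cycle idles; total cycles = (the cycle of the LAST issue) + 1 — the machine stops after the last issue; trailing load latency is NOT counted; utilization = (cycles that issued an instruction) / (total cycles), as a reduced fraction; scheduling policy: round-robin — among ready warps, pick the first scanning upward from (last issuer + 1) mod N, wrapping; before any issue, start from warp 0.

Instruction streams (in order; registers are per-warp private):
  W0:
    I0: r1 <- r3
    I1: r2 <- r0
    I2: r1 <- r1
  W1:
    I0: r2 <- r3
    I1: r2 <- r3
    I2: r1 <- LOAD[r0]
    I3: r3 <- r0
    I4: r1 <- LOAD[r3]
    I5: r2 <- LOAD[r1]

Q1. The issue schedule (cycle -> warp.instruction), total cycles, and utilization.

cycle 0: W0.I0
cycle 1: W1.I0
cycle 2: W0.I1
cycle 3: W1.I1
cycle 4: W0.I2
cycle 5: W1.I2
cycle 6: W1.I3
cycle 7: idle
cycle 8: idle
cycle 9: idle
cycle 10: idle
cycle 11: W1.I4
cycle 12: idle
cycle 13: idle
cycle 14: idle
cycle 15: idle
cycle 16: idle
cycle 17: W1.I5

Answer: 18 cycles, utilization 1/2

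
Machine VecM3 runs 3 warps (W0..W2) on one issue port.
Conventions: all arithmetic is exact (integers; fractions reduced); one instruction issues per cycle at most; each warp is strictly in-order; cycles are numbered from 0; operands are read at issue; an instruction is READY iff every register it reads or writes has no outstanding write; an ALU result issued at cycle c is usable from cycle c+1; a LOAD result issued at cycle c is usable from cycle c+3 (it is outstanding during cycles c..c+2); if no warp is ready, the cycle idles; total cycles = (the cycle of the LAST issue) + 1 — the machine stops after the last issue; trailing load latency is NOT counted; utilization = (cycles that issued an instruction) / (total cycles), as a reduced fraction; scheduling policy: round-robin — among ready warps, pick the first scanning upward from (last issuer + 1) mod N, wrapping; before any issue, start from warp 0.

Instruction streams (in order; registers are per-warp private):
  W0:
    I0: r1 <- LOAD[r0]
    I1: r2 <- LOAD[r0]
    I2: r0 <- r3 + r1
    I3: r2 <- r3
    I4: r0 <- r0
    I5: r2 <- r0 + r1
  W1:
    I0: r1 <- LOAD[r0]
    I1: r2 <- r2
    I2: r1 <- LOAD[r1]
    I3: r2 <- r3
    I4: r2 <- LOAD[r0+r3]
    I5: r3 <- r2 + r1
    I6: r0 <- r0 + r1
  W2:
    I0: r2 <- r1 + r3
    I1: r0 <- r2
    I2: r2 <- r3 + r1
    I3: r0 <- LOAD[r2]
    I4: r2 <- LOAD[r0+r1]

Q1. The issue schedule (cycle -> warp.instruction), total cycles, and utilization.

cycle 0: W0.I0
cycle 1: W1.I0
cycle 2: W2.I0
cycle 3: W0.I1
cycle 4: W1.I1
cycle 5: W2.I1
cycle 6: W0.I2
cycle 7: W1.I2
cycle 8: W2.I2
cycle 9: W0.I3
cycle 10: W1.I3
cycle 11: W2.I3
cycle 12: W0.I4
cycle 13: W1.I4
cycle 14: W2.I4
cycle 15: W0.I5
cycle 16: W1.I5
cycle 17: W1.I6

Answer: 18 cycles, utilization 1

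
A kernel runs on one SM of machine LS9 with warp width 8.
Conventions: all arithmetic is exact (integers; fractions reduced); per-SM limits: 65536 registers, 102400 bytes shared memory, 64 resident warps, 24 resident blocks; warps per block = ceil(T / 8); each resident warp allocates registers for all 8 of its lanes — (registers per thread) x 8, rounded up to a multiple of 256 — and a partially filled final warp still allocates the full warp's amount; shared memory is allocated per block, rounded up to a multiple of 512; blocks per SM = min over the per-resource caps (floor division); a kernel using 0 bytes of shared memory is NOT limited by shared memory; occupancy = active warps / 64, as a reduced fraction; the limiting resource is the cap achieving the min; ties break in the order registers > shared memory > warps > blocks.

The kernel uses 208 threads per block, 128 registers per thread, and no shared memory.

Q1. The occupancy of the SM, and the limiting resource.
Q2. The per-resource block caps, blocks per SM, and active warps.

Answer: occupancy 13/16, limited by registers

registers: 2 blocks
shared memory: no limit (kernel uses none)
warps: 2 blocks
blocks: 24 blocks

Answer: 2 blocks, 52 active warps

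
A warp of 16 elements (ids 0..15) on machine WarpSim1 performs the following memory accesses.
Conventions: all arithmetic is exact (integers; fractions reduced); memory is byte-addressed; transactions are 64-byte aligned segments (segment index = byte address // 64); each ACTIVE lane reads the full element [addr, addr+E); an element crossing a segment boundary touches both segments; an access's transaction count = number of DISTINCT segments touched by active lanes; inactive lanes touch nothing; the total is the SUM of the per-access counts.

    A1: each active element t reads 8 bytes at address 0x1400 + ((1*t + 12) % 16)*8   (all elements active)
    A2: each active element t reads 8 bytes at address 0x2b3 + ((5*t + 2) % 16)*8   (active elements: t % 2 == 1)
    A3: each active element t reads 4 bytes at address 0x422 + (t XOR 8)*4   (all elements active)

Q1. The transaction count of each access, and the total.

A1: 2 transactions
A2: 3 transactions
A3: 2 transactions

Answer: 2,3,2; total 7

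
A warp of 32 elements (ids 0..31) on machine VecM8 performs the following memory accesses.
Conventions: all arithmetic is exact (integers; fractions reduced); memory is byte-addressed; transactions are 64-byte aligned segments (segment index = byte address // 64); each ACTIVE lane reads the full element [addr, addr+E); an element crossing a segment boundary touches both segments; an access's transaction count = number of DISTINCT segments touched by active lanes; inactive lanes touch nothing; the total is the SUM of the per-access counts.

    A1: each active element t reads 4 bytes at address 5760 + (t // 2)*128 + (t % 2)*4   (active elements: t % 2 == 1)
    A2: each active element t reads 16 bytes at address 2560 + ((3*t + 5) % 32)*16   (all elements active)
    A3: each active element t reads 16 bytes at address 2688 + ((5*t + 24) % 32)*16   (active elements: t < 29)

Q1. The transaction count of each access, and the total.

A1: 16 transactions
A2: 8 transactions
A3: 8 transactions

Answer: 16,8,8; total 32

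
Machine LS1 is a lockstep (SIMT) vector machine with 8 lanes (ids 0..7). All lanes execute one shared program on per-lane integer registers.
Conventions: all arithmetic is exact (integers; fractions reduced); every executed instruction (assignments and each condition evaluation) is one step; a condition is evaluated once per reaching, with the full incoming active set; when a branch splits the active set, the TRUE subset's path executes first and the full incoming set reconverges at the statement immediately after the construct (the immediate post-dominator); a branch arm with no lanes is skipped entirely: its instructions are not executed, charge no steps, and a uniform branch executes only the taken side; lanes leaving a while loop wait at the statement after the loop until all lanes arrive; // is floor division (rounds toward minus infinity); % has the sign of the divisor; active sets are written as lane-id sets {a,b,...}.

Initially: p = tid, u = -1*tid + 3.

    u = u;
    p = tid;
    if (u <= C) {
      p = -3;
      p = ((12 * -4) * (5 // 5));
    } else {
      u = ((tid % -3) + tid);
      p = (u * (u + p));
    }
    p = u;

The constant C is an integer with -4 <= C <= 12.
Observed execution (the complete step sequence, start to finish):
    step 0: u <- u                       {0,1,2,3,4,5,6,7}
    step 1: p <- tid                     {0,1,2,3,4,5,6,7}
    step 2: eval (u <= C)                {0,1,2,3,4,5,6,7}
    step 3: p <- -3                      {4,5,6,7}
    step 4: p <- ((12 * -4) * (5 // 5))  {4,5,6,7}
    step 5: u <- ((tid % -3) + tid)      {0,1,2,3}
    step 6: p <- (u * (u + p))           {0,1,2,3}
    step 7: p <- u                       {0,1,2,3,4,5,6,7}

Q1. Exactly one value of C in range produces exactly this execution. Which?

Answer: C = -1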